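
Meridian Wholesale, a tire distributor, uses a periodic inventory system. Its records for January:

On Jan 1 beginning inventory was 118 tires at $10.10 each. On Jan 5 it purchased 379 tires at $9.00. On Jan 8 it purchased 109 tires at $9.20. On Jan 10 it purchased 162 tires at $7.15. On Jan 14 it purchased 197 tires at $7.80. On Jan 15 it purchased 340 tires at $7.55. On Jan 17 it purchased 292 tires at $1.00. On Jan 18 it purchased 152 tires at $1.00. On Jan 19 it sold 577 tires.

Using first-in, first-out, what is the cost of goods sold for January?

COGS = $5,338.80

Jan 19, 577 sold [FIFO — oldest first]: 118 @ $10.10 + 379 @ $9.00 + 80 @ $9.20 = $5,338.80
Ending inventory: 29 @ $9.20 + 162 @ $7.15 + 197 @ $7.80 + 340 @ $7.55 + 292 @ $1.00 + 152 @ $1.00 = $5,972.70
Check: goods available $11,311.50 = COGS $5,338.80 + ending $5,972.70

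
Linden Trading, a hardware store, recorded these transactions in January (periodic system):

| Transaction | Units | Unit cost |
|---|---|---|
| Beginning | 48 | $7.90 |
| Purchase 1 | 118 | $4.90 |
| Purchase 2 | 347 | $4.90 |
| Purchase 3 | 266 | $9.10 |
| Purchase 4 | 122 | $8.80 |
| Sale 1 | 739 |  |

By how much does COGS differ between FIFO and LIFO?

FIFO COGS: 48 @ $7.90 + 118 @ $4.90 + 347 @ $4.90 + 226 @ $9.10 = $4,714.30
LIFO COGS: 122 @ $8.80 + 266 @ $9.10 + 347 @ $4.90 + 4 @ $4.90 = $5,214.10
Difference = |$4,714.30 − $5,214.10| = $499.80

$499.80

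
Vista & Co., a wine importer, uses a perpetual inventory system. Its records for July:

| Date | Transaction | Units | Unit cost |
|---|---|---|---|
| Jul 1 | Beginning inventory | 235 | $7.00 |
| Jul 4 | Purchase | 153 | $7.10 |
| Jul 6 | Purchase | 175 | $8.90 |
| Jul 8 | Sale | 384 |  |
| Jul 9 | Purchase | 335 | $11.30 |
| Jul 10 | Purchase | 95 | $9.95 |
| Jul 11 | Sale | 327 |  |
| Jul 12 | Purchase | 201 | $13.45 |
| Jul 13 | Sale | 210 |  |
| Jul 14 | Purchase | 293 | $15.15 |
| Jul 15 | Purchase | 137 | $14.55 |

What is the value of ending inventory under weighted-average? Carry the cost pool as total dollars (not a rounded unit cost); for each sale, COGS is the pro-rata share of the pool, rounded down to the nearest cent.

After Jul 1: 235 on hand, pool $1,645.00 (≈ $7.0000 each)
After Jul 4: 388 on hand, pool $2,731.30 (≈ $7.0394 each)
After Jul 6: 563 on hand, pool $4,288.80 (≈ $7.6178 each)
Jul 8, sell 384: 384/563 × $4,288.80 → $2,925.22
After Jul 9: 514 on hand, pool $5,149.08 (≈ $10.0177 each)
After Jul 10: 609 on hand, pool $6,094.33 (≈ $10.0071 each)
Jul 11, sell 327: 327/609 × $6,094.33 → $3,272.32
After Jul 12: 483 on hand, pool $5,525.46 (≈ $11.4399 each)
Jul 13, sell 210: 210/483 × $5,525.46 → $2,402.37
After Jul 14: 566 on hand, pool $7,562.04 (≈ $13.3605 each)
After Jul 15: 703 on hand, pool $9,555.39 (≈ $13.5923 each)
Total COGS = $2,925.22 + $3,272.32 + $2,402.37 = $8,599.91
Ending inventory (cost pool remaining) = $9,555.39

Ending inventory = $9,555.39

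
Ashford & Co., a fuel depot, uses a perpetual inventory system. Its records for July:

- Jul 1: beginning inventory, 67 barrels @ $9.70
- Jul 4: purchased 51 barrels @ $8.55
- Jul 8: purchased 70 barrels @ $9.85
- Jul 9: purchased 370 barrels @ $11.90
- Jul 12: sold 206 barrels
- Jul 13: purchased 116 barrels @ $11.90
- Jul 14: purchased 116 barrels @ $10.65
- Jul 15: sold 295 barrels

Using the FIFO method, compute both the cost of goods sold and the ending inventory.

Jul 12, 206 sold [FIFO — oldest first]: 67 @ $9.70 + 51 @ $8.55 + 70 @ $9.85 + 18 @ $11.90 = $1,989.65
Jul 15, 295 sold [FIFO — oldest first]: 295 @ $11.90 = $3,510.50
Total COGS = $1,989.65 + $3,510.50 = $5,500.15
Ending inventory: 57 @ $11.90 + 116 @ $11.90 + 116 @ $10.65 = $3,294.10

COGS = $5,500.15; ending inventory = $3,294.10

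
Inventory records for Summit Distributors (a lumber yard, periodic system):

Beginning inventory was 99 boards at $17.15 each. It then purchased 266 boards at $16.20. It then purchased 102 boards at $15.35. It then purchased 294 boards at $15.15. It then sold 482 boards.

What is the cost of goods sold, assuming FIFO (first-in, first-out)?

COGS = $7,800.00

Sale 1 (482) [FIFO — oldest first]: 99 @ $17.15 + 266 @ $16.20 + 102 @ $15.35 + 15 @ $15.15 = $7,800.00
Ending inventory: 279 @ $15.15 = $4,226.85
Check: goods available $12,026.85 = COGS $7,800.00 + ending $4,226.85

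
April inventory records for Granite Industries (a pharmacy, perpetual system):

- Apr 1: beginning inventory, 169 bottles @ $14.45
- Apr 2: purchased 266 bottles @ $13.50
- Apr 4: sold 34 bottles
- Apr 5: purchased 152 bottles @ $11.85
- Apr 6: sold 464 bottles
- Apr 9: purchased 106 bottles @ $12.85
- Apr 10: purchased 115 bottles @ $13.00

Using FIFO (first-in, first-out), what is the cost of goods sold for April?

Apr 4, 34 sold [FIFO — oldest first]: 34 @ $14.45 = $491.30
Apr 6, 464 sold [FIFO — oldest first]: 135 @ $14.45 + 266 @ $13.50 + 63 @ $11.85 = $6,288.30
Total COGS = $491.30 + $6,288.30 = $6,779.60
Ending inventory: 89 @ $11.85 + 106 @ $12.85 + 115 @ $13.00 = $3,911.75

COGS = $6,779.60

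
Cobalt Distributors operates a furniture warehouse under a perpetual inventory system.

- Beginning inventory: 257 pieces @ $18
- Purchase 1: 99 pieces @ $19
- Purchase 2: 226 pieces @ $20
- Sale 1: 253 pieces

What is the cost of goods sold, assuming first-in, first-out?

COGS = $4,554

Sale 1 (253) [FIFO — oldest first]: 253 @ $18 = $4,554
Ending inventory: 4 @ $18 + 99 @ $19 + 226 @ $20 = $6,473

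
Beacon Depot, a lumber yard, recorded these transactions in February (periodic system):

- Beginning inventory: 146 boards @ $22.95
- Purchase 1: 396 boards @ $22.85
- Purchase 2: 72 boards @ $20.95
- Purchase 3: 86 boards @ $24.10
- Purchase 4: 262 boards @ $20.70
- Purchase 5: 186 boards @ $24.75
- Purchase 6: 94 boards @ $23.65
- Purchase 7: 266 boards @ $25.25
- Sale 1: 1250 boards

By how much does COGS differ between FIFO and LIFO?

$604.60

FIFO COGS: 146 @ $22.95 + 396 @ $22.85 + 72 @ $20.95 + 86 @ $24.10 + 262 @ $20.70 + 186 @ $24.75 + 94 @ $23.65 + 8 @ $25.25 = $28,432.30
LIFO COGS: 266 @ $25.25 + 94 @ $23.65 + 186 @ $24.75 + 262 @ $20.70 + 86 @ $24.10 + 72 @ $20.95 + 284 @ $22.85 = $29,036.90
Difference = |$28,432.30 − $29,036.90| = $604.60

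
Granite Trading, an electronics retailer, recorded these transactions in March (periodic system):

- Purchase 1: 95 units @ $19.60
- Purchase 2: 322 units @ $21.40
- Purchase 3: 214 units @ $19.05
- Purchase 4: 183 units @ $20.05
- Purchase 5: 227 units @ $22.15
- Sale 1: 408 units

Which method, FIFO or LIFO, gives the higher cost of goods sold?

LIFO

FIFO COGS: 95 @ $19.60 + 313 @ $21.40 = $8,560.20
LIFO COGS: 227 @ $22.15 + 181 @ $20.05 = $8,657.10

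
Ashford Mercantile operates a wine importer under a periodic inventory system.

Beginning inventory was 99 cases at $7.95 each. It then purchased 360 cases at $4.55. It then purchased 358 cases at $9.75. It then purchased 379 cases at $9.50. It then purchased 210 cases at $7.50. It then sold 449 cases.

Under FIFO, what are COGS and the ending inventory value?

Sale 1 (449) [FIFO — oldest first]: 99 @ $7.95 + 350 @ $4.55 = $2,379.55
Ending inventory: 10 @ $4.55 + 358 @ $9.75 + 379 @ $9.50 + 210 @ $7.50 = $8,711.50

COGS = $2,379.55; ending inventory = $8,711.50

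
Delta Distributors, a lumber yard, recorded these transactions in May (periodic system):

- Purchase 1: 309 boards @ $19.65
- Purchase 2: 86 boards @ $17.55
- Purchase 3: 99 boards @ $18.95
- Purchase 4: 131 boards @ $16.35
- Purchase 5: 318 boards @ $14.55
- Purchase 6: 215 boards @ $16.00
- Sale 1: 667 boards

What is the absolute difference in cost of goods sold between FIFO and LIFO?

FIFO COGS: 309 @ $19.65 + 86 @ $17.55 + 99 @ $18.95 + 131 @ $16.35 + 42 @ $14.55 = $12,210.15
LIFO COGS: 215 @ $16.00 + 318 @ $14.55 + 131 @ $16.35 + 3 @ $18.95 = $10,265.60
Difference = |$12,210.15 − $10,265.60| = $1,944.55

$1,944.55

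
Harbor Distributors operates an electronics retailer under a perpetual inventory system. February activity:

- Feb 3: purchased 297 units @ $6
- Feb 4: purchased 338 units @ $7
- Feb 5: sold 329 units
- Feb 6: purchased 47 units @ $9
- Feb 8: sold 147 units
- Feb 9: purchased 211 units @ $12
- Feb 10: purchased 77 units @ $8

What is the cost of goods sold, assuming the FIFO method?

Feb 5, 329 sold [FIFO — oldest first]: 297 @ $6 + 32 @ $7 = $2,006
Feb 8, 147 sold [FIFO — oldest first]: 147 @ $7 = $1,029
Total COGS = $2,006 + $1,029 = $3,035
Ending inventory: 159 @ $7 + 47 @ $9 + 211 @ $12 + 77 @ $8 = $4,684
Check: goods available $7,719 = COGS $3,035 + ending $4,684

COGS = $3,035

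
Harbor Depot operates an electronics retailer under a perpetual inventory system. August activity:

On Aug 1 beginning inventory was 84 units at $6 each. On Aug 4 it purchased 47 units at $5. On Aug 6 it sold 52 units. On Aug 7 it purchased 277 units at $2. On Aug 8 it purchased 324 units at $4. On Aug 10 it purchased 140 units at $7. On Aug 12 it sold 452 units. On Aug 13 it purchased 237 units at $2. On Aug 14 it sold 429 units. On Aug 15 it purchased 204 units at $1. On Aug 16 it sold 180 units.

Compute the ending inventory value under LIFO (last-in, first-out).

Aug 6, 52 sold [LIFO — newest first]: 47 @ $5 + 5 @ $6 = $265
Aug 12, 452 sold [LIFO — newest first]: 140 @ $7 + 312 @ $4 = $2,228
Aug 14, 429 sold [LIFO — newest first]: 237 @ $2 + 12 @ $4 + 180 @ $2 = $882
Aug 16, 180 sold [LIFO — newest first]: 180 @ $1 = $180
Total COGS = $265 + $2,228 + $882 + $180 = $3,555
Ending inventory: 79 @ $6 + 97 @ $2 + 24 @ $1 = $692

Ending inventory = $692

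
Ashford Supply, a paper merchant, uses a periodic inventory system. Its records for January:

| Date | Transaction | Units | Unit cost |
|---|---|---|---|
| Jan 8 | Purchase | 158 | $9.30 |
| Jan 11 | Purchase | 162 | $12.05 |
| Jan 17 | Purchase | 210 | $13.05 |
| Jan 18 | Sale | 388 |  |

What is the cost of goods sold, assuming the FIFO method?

COGS = $4,308.90

Jan 18, 388 sold [FIFO — oldest first]: 158 @ $9.30 + 162 @ $12.05 + 68 @ $13.05 = $4,308.90
Ending inventory: 142 @ $13.05 = $1,853.10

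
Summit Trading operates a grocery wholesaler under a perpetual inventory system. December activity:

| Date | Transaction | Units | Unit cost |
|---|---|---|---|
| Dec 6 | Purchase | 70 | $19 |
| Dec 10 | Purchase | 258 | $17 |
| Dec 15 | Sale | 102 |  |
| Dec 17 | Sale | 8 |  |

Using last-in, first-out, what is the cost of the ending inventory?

Dec 15, 102 sold [LIFO — newest first]: 102 @ $17 = $1,734
Dec 17, 8 sold [LIFO — newest first]: 8 @ $17 = $136
Total COGS = $1,734 + $136 = $1,870
Ending inventory: 70 @ $19 + 148 @ $17 = $3,846

Ending inventory = $3,846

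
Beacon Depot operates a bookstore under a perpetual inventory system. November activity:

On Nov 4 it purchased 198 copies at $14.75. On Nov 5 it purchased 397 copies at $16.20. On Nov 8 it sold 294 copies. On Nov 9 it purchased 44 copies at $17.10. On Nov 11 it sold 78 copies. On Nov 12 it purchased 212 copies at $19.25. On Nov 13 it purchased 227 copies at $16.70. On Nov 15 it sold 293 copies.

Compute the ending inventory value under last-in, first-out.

Ending inventory = $6,848.80

Nov 8, 294 sold [LIFO — newest first]: 294 @ $16.20 = $4,762.80
Nov 11, 78 sold [LIFO — newest first]: 44 @ $17.10 + 34 @ $16.20 = $1,303.20
Nov 15, 293 sold [LIFO — newest first]: 227 @ $16.70 + 66 @ $19.25 = $5,061.40
Total COGS = $4,762.80 + $1,303.20 + $5,061.40 = $11,127.40
Ending inventory: 198 @ $14.75 + 69 @ $16.20 + 146 @ $19.25 = $6,848.80
Check: goods available $17,976.20 = COGS $11,127.40 + ending $6,848.80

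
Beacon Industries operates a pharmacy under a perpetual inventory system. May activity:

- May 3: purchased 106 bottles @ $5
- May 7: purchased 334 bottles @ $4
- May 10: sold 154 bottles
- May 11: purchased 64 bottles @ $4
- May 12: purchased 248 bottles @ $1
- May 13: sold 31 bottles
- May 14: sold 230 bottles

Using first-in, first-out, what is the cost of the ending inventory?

May 10, 154 sold [FIFO — oldest first]: 106 @ $5 + 48 @ $4 = $722
May 13, 31 sold [FIFO — oldest first]: 31 @ $4 = $124
May 14, 230 sold [FIFO — oldest first]: 230 @ $4 = $920
Total COGS = $722 + $124 + $920 = $1,766
Ending inventory: 25 @ $4 + 64 @ $4 + 248 @ $1 = $604

Ending inventory = $604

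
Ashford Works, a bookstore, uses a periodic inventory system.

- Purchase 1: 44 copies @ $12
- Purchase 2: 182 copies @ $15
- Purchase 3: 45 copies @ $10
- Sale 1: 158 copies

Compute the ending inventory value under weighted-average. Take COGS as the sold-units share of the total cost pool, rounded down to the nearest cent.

Sale 1, sell 158: 158/271 × $3,708.00 → $2,161.85
Ending inventory (cost pool remaining) = $1,546.15
Check: goods available $3,708.00 = COGS $2,161.85 + ending $1,546.15

Ending inventory = $1,546.15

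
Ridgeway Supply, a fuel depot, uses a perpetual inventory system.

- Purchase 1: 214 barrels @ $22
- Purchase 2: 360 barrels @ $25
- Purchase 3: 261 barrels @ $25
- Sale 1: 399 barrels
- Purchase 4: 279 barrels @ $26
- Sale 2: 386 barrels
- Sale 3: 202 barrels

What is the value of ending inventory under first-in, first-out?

Sale 1 (399) [FIFO — oldest first]: 214 @ $22 + 185 @ $25 = $9,333
Sale 2 (386) [FIFO — oldest first]: 175 @ $25 + 211 @ $25 = $9,650
Sale 3 (202) [FIFO — oldest first]: 50 @ $25 + 152 @ $26 = $5,202
Total COGS = $9,333 + $9,650 + $5,202 = $24,185
Ending inventory: 127 @ $26 = $3,302

Ending inventory = $3,302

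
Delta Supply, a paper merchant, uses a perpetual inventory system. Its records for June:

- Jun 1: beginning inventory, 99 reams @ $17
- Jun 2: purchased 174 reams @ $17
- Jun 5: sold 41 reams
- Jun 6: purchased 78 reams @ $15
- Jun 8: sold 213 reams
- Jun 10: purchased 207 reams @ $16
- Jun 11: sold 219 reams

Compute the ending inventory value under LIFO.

Jun 5, 41 sold [LIFO — newest first]: 41 @ $17 = $697
Jun 8, 213 sold [LIFO — newest first]: 78 @ $15 + 133 @ $17 + 2 @ $17 = $3,465
Jun 11, 219 sold [LIFO — newest first]: 207 @ $16 + 12 @ $17 = $3,516
Total COGS = $697 + $3,465 + $3,516 = $7,678
Ending inventory: 85 @ $17 = $1,445

Ending inventory = $1,445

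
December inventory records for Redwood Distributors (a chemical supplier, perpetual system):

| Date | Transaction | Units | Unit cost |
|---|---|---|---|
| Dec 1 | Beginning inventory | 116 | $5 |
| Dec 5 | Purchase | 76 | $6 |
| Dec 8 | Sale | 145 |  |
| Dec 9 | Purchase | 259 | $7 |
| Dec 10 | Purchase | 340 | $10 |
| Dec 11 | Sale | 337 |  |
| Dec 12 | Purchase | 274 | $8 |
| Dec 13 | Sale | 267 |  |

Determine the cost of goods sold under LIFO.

COGS = $6,307

Dec 8, 145 sold [LIFO — newest first]: 76 @ $6 + 69 @ $5 = $801
Dec 11, 337 sold [LIFO — newest first]: 337 @ $10 = $3,370
Dec 13, 267 sold [LIFO — newest first]: 267 @ $8 = $2,136
Total COGS = $801 + $3,370 + $2,136 = $6,307
Ending inventory: 47 @ $5 + 259 @ $7 + 3 @ $10 + 7 @ $8 = $2,134
Check: goods available $8,441 = COGS $6,307 + ending $2,134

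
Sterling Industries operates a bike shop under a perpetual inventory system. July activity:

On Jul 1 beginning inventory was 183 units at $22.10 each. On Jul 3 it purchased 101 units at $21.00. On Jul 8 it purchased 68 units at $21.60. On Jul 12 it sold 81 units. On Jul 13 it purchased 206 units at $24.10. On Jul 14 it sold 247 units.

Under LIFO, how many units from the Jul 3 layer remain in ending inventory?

47

Jul 12, 81 sold [LIFO — newest first]: 68 @ $21.60 + 13 @ $21.00 = $1,741.80
Jul 14, 247 sold [LIFO — newest first]: 206 @ $24.10 + 41 @ $21.00 = $5,825.60
Total COGS = $1,741.80 + $5,825.60 = $7,567.40
Ending inventory: 183 @ $22.10 + 47 @ $21.00 = $5,031.30
Check: goods available $12,598.70 = COGS $7,567.40 + ending $5,031.30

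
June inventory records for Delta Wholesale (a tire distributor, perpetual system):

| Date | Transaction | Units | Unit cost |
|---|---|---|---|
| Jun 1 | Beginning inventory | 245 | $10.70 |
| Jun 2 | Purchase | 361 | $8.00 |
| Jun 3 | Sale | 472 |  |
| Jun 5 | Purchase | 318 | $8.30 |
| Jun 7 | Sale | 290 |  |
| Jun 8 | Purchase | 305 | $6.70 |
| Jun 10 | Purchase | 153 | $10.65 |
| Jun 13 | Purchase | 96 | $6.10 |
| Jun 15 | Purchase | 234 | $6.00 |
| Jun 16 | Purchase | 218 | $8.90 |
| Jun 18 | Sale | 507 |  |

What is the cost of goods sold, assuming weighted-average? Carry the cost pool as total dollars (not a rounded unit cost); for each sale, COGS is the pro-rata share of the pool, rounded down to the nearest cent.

After Jun 1: 245 on hand, pool $2,621.50 (≈ $10.7000 each)
After Jun 2: 606 on hand, pool $5,509.50 (≈ $9.0916 each)
Jun 3, sell 472: 472/606 × $5,509.50 → $4,291.22
After Jun 5: 452 on hand, pool $3,857.68 (≈ $8.5347 each)
Jun 7, sell 290: 290/452 × $3,857.68 → $2,475.06
After Jun 8: 467 on hand, pool $3,426.12 (≈ $7.3364 each)
After Jun 10: 620 on hand, pool $5,055.57 (≈ $8.1541 each)
After Jun 13: 716 on hand, pool $5,641.17 (≈ $7.8787 each)
After Jun 15: 950 on hand, pool $7,045.17 (≈ $7.4160 each)
After Jun 16: 1168 on hand, pool $8,985.37 (≈ $7.6930 each)
Jun 18, sell 507: 507/1168 × $8,985.37 → $3,900.32
Total COGS = $4,291.22 + $2,475.06 + $3,900.32 = $10,666.60
Ending inventory (cost pool remaining) = $5,085.05
Check: goods available $15,751.65 = COGS $10,666.60 + ending $5,085.05

COGS = $10,666.60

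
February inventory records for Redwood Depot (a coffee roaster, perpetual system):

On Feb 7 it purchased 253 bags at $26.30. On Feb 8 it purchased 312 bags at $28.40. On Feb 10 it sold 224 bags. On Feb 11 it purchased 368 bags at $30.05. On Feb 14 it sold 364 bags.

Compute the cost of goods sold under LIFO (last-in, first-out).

Feb 10, 224 sold [LIFO — newest first]: 224 @ $28.40 = $6,361.60
Feb 14, 364 sold [LIFO — newest first]: 364 @ $30.05 = $10,938.20
Total COGS = $6,361.60 + $10,938.20 = $17,299.80
Ending inventory: 253 @ $26.30 + 88 @ $28.40 + 4 @ $30.05 = $9,273.30

COGS = $17,299.80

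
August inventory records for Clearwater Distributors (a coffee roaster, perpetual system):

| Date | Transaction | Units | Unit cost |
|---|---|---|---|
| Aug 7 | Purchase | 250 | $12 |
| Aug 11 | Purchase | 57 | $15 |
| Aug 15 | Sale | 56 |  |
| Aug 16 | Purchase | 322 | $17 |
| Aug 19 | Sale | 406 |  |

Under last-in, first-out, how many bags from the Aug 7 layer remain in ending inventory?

167

Aug 15, 56 sold [LIFO — newest first]: 56 @ $15 = $840
Aug 19, 406 sold [LIFO — newest first]: 322 @ $17 + 1 @ $15 + 83 @ $12 = $6,485
Total COGS = $840 + $6,485 = $7,325
Ending inventory: 167 @ $12 = $2,004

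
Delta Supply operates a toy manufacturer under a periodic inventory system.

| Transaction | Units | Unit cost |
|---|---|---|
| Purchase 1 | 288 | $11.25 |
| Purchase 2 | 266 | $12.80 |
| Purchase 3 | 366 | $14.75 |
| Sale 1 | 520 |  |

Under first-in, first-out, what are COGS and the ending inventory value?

Sale 1 (520) [FIFO — oldest first]: 288 @ $11.25 + 232 @ $12.80 = $6,209.60
Ending inventory: 34 @ $12.80 + 366 @ $14.75 = $5,833.70

COGS = $6,209.60; ending inventory = $5,833.70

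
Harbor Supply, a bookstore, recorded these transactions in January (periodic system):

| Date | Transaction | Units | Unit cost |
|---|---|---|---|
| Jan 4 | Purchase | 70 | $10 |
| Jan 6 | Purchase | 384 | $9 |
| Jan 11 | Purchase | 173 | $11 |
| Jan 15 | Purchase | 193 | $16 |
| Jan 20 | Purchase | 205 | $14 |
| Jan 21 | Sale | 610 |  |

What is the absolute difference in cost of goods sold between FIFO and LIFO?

$2,340

FIFO COGS: 70 @ $10 + 384 @ $9 + 156 @ $11 = $5,872
LIFO COGS: 205 @ $14 + 193 @ $16 + 173 @ $11 + 39 @ $9 = $8,212
Difference = |$5,872 − $8,212| = $2,340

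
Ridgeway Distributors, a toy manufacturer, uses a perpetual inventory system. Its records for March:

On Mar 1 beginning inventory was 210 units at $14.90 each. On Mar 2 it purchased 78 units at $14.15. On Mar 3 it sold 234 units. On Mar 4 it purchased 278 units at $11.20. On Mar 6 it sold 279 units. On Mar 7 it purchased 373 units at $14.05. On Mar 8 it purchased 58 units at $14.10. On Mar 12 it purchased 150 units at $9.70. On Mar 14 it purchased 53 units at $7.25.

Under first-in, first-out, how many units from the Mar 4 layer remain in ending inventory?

53

Mar 3, 234 sold [FIFO — oldest first]: 210 @ $14.90 + 24 @ $14.15 = $3,468.60
Mar 6, 279 sold [FIFO — oldest first]: 54 @ $14.15 + 225 @ $11.20 = $3,284.10
Total COGS = $3,468.60 + $3,284.10 = $6,752.70
Ending inventory: 53 @ $11.20 + 373 @ $14.05 + 58 @ $14.10 + 150 @ $9.70 + 53 @ $7.25 = $8,491.30
Check: goods available $15,244.00 = COGS $6,752.70 + ending $8,491.30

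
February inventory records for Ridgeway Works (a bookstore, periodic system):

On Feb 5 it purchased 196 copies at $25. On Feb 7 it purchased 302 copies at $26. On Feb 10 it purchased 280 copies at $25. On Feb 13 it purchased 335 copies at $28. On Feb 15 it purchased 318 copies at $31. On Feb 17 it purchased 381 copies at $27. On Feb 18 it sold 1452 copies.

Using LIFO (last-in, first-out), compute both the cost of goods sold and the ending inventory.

Feb 18, 1452 sold [LIFO — newest first]: 381 @ $27 + 318 @ $31 + 335 @ $28 + 280 @ $25 + 138 @ $26 = $40,113
Ending inventory: 196 @ $25 + 164 @ $26 = $9,164

COGS = $40,113; ending inventory = $9,164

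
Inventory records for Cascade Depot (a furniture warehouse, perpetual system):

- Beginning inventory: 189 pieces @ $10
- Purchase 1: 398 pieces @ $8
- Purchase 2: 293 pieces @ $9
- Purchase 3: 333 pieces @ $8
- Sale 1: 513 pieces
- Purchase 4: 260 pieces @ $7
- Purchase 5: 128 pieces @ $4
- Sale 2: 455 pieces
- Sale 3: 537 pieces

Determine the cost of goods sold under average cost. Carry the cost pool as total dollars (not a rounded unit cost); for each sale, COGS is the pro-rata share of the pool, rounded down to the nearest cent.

After Beginning: 189 on hand, pool $1,890.00 (≈ $10.0000 each)
After Purchase 1: 587 on hand, pool $5,074.00 (≈ $8.6440 each)
After Purchase 2: 880 on hand, pool $7,711.00 (≈ $8.7625 each)
After Purchase 3: 1213 on hand, pool $10,375.00 (≈ $8.5532 each)
Sale 1, sell 513: 513/1213 × $10,375.00 → $4,387.77
After Purchase 4: 960 on hand, pool $7,807.23 (≈ $8.1325 each)
After Purchase 5: 1088 on hand, pool $8,319.23 (≈ $7.6464 each)
Sale 2, sell 455: 455/1088 × $8,319.23 → $3,479.08
Sale 3, sell 537: 537/633 × $4,840.15 → $4,106.09
Total COGS = $4,387.77 + $3,479.08 + $4,106.09 = $11,972.94
Ending inventory (cost pool remaining) = $734.06

COGS = $11,972.94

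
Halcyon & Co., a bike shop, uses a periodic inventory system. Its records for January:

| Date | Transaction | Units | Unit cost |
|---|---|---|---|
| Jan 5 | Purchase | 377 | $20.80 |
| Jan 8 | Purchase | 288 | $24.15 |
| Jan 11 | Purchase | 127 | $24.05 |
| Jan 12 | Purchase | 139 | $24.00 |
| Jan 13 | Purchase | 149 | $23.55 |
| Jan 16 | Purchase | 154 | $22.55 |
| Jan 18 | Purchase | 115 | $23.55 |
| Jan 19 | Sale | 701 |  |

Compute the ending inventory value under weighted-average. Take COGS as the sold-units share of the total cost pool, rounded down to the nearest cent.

Ending inventory = $14,831.98

Jan 19, sell 701: 701/1349 × $30,877.05 → $16,045.07
Ending inventory (cost pool remaining) = $14,831.98
Check: goods available $30,877.05 = COGS $16,045.07 + ending $14,831.98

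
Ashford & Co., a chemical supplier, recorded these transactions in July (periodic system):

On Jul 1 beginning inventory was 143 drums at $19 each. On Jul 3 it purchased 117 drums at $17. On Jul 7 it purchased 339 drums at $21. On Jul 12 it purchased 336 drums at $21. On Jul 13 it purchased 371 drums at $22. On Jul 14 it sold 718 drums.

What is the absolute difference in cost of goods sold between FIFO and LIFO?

FIFO COGS: 143 @ $19 + 117 @ $17 + 339 @ $21 + 119 @ $21 = $14,324
LIFO COGS: 371 @ $22 + 336 @ $21 + 11 @ $21 = $15,449
Difference = |$14,324 − $15,449| = $1,125

$1,125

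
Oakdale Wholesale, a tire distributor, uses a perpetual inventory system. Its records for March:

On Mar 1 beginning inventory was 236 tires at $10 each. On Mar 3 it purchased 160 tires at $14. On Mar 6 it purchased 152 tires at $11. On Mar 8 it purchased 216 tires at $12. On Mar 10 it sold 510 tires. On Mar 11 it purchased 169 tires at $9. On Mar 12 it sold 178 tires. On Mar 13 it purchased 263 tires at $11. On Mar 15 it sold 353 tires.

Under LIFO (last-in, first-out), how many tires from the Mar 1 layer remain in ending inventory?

155

Mar 10, 510 sold [LIFO — newest first]: 216 @ $12 + 152 @ $11 + 142 @ $14 = $6,252
Mar 12, 178 sold [LIFO — newest first]: 169 @ $9 + 9 @ $14 = $1,647
Mar 15, 353 sold [LIFO — newest first]: 263 @ $11 + 9 @ $14 + 81 @ $10 = $3,829
Total COGS = $6,252 + $1,647 + $3,829 = $11,728
Ending inventory: 155 @ $10 = $1,550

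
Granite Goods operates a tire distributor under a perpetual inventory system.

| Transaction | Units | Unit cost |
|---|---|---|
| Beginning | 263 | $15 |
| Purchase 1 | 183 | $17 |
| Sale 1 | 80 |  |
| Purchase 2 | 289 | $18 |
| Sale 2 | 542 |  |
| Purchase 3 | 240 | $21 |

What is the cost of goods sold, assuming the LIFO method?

Sale 1 (80) [LIFO — newest first]: 80 @ $17 = $1,360
Sale 2 (542) [LIFO — newest first]: 289 @ $18 + 103 @ $17 + 150 @ $15 = $9,203
Total COGS = $1,360 + $9,203 = $10,563
Ending inventory: 113 @ $15 + 240 @ $21 = $6,735
Check: goods available $17,298 = COGS $10,563 + ending $6,735

COGS = $10,563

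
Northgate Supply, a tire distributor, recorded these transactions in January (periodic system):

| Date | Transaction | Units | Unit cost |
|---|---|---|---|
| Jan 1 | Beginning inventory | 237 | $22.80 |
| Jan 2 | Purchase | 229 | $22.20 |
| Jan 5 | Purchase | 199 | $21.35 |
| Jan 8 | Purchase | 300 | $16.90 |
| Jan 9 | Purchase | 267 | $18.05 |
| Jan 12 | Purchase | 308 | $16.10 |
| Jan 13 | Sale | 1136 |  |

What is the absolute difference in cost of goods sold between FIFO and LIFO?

$2,419.40

FIFO COGS: 237 @ $22.80 + 229 @ $22.20 + 199 @ $21.35 + 300 @ $16.90 + 171 @ $18.05 = $22,892.60
LIFO COGS: 308 @ $16.10 + 267 @ $18.05 + 300 @ $16.90 + 199 @ $21.35 + 62 @ $22.20 = $20,473.20
Difference = |$22,892.60 − $20,473.20| = $2,419.40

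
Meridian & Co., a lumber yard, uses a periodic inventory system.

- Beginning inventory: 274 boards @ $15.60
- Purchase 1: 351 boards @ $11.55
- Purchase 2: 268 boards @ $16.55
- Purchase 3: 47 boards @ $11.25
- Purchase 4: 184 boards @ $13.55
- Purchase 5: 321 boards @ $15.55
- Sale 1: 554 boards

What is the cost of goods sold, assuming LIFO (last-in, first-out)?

COGS = $8,046.60

Sale 1 (554) [LIFO — newest first]: 321 @ $15.55 + 184 @ $13.55 + 47 @ $11.25 + 2 @ $16.55 = $8,046.60
Ending inventory: 274 @ $15.60 + 351 @ $11.55 + 266 @ $16.55 = $12,730.75
Check: goods available $20,777.35 = COGS $8,046.60 + ending $12,730.75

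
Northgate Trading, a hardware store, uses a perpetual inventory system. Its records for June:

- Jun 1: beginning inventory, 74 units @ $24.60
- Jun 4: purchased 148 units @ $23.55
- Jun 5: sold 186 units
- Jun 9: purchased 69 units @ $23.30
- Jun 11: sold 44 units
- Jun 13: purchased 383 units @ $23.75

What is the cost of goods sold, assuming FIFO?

Jun 5, 186 sold [FIFO — oldest first]: 74 @ $24.60 + 112 @ $23.55 = $4,458.00
Jun 11, 44 sold [FIFO — oldest first]: 36 @ $23.55 + 8 @ $23.30 = $1,034.20
Total COGS = $4,458.00 + $1,034.20 = $5,492.20
Ending inventory: 61 @ $23.30 + 383 @ $23.75 = $10,517.55
Check: goods available $16,009.75 = COGS $5,492.20 + ending $10,517.55

COGS = $5,492.20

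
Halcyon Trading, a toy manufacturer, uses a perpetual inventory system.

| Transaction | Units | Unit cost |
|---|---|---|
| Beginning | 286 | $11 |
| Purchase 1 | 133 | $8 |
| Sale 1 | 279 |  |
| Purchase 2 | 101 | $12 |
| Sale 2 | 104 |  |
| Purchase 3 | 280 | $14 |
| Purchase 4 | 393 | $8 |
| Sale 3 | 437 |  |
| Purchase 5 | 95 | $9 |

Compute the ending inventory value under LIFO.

Sale 1 (279) [LIFO — newest first]: 133 @ $8 + 146 @ $11 = $2,670
Sale 2 (104) [LIFO — newest first]: 101 @ $12 + 3 @ $11 = $1,245
Sale 3 (437) [LIFO — newest first]: 393 @ $8 + 44 @ $14 = $3,760
Total COGS = $2,670 + $1,245 + $3,760 = $7,675
Ending inventory: 137 @ $11 + 236 @ $14 + 95 @ $9 = $5,666

Ending inventory = $5,666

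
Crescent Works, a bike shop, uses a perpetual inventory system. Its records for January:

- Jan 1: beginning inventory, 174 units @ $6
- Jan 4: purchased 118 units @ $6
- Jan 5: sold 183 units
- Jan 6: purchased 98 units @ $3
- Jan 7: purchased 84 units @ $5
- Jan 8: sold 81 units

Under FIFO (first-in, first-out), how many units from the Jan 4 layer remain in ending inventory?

28

Jan 5, 183 sold [FIFO — oldest first]: 174 @ $6 + 9 @ $6 = $1,098
Jan 8, 81 sold [FIFO — oldest first]: 81 @ $6 = $486
Total COGS = $1,098 + $486 = $1,584
Ending inventory: 28 @ $6 + 98 @ $3 + 84 @ $5 = $882
Check: goods available $2,466 = COGS $1,584 + ending $882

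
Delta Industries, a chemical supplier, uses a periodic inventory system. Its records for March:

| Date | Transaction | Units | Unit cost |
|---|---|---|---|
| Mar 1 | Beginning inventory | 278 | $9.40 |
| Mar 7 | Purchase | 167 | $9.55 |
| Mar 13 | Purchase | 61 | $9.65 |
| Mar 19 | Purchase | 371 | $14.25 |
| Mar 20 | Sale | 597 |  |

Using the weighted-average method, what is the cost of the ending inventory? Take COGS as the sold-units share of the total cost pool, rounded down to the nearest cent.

Mar 20, sell 597: 597/877 × $10,083.45 → $6,864.10
Ending inventory (cost pool remaining) = $3,219.35

Ending inventory = $3,219.35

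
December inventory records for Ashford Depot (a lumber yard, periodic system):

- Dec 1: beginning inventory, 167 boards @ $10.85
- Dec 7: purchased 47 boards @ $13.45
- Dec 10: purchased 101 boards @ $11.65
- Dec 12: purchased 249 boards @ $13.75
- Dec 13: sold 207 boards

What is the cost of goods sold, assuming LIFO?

Dec 13, 207 sold [LIFO — newest first]: 207 @ $13.75 = $2,846.25
Ending inventory: 167 @ $10.85 + 47 @ $13.45 + 101 @ $11.65 + 42 @ $13.75 = $4,198.25
Check: goods available $7,044.50 = COGS $2,846.25 + ending $4,198.25

COGS = $2,846.25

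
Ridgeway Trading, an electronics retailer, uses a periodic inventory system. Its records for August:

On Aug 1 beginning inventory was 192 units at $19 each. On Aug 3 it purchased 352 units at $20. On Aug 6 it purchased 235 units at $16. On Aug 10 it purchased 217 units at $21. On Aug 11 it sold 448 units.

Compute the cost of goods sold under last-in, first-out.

Aug 11, 448 sold [LIFO — newest first]: 217 @ $21 + 231 @ $16 = $8,253
Ending inventory: 192 @ $19 + 352 @ $20 + 4 @ $16 = $10,752

COGS = $8,253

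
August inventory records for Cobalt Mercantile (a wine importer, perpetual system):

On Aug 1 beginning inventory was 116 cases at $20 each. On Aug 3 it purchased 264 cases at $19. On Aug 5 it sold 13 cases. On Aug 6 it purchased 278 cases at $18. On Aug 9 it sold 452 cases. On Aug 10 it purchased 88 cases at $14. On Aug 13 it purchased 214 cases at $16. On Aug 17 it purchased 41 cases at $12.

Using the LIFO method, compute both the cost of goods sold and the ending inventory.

Aug 5, 13 sold [LIFO — newest first]: 13 @ $19 = $247
Aug 9, 452 sold [LIFO — newest first]: 278 @ $18 + 174 @ $19 = $8,310
Total COGS = $247 + $8,310 = $8,557
Ending inventory: 116 @ $20 + 77 @ $19 + 88 @ $14 + 214 @ $16 + 41 @ $12 = $8,931

COGS = $8,557; ending inventory = $8,931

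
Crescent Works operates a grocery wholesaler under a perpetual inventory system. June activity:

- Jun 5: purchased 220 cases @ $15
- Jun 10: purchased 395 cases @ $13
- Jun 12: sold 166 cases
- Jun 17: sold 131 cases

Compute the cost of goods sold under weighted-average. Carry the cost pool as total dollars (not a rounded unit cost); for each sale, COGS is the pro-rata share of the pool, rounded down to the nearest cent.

COGS = $4,073.48

After Jun 5: 220 on hand, pool $3,300.00 (≈ $15.0000 each)
After Jun 10: 615 on hand, pool $8,435.00 (≈ $13.7154 each)
Jun 12, sell 166: 166/615 × $8,435.00 → $2,276.76
Jun 17, sell 131: 131/449 × $6,158.24 → $1,796.72
Total COGS = $2,276.76 + $1,796.72 = $4,073.48
Ending inventory (cost pool remaining) = $4,361.52
Check: goods available $8,435.00 = COGS $4,073.48 + ending $4,361.52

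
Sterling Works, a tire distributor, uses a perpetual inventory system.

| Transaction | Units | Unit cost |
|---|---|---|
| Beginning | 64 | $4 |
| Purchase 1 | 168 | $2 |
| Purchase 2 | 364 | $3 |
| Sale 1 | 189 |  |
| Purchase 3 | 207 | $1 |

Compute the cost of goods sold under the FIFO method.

COGS = $506

Sale 1 (189) [FIFO — oldest first]: 64 @ $4 + 125 @ $2 = $506
Ending inventory: 43 @ $2 + 364 @ $3 + 207 @ $1 = $1,385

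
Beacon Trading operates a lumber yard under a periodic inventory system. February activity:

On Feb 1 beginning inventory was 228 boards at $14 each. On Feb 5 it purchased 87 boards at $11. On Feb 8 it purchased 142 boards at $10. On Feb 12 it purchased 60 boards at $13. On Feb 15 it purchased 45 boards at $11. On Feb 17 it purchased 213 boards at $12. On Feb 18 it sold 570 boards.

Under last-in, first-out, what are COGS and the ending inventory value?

COGS = $6,530; ending inventory = $2,870

Feb 18, 570 sold [LIFO — newest first]: 213 @ $12 + 45 @ $11 + 60 @ $13 + 142 @ $10 + 87 @ $11 + 23 @ $14 = $6,530
Ending inventory: 205 @ $14 = $2,870
Check: goods available $9,400 = COGS $6,530 + ending $2,870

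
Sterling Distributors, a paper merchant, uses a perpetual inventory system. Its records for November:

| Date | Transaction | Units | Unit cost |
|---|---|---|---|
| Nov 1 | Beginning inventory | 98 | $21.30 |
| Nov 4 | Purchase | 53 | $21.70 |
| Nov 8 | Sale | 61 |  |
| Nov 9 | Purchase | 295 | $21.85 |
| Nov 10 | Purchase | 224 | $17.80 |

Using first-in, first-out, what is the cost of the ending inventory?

Ending inventory = $12,371.15

Nov 8, 61 sold [FIFO — oldest first]: 61 @ $21.30 = $1,299.30
Ending inventory: 37 @ $21.30 + 53 @ $21.70 + 295 @ $21.85 + 224 @ $17.80 = $12,371.15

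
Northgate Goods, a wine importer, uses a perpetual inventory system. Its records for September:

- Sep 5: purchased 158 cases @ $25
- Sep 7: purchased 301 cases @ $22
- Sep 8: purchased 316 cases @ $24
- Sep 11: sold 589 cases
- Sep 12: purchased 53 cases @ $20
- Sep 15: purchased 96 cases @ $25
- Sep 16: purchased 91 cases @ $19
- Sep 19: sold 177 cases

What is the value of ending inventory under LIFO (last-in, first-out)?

Ending inventory = $5,876

Sep 11, 589 sold [LIFO — newest first]: 316 @ $24 + 273 @ $22 = $13,590
Sep 19, 177 sold [LIFO — newest first]: 91 @ $19 + 86 @ $25 = $3,879
Total COGS = $13,590 + $3,879 = $17,469
Ending inventory: 158 @ $25 + 28 @ $22 + 53 @ $20 + 10 @ $25 = $5,876
Check: goods available $23,345 = COGS $17,469 + ending $5,876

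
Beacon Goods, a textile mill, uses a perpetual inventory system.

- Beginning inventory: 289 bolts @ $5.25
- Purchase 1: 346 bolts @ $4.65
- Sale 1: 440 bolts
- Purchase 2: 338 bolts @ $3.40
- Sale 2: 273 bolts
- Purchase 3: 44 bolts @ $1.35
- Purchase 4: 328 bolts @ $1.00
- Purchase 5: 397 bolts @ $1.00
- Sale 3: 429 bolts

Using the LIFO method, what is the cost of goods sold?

COGS = $3,459.60

Sale 1 (440) [LIFO — newest first]: 346 @ $4.65 + 94 @ $5.25 = $2,102.40
Sale 2 (273) [LIFO — newest first]: 273 @ $3.40 = $928.20
Sale 3 (429) [LIFO — newest first]: 397 @ $1.00 + 32 @ $1.00 = $429.00
Total COGS = $2,102.40 + $928.20 + $429.00 = $3,459.60
Ending inventory: 195 @ $5.25 + 65 @ $3.40 + 44 @ $1.35 + 296 @ $1.00 = $1,600.15
Check: goods available $5,059.75 = COGS $3,459.60 + ending $1,600.15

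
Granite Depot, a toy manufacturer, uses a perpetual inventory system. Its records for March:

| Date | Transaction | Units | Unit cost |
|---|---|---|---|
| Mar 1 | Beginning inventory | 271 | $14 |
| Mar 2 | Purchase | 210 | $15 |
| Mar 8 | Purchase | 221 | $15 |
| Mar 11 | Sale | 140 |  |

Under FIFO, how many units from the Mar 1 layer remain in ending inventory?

Mar 11, 140 sold [FIFO — oldest first]: 140 @ $14 = $1,960
Ending inventory: 131 @ $14 + 210 @ $15 + 221 @ $15 = $8,299

131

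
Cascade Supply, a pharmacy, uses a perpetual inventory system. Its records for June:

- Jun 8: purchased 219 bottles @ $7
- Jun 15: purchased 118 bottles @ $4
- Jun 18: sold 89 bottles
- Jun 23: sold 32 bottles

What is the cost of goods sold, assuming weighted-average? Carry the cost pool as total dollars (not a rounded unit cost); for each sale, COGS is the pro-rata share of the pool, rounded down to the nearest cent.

COGS = $719.89

After Jun 8: 219 on hand, pool $1,533.00 (≈ $7.0000 each)
After Jun 15: 337 on hand, pool $2,005.00 (≈ $5.9496 each)
Jun 18, sell 89: 89/337 × $2,005.00 → $529.51
Jun 23, sell 32: 32/248 × $1,475.49 → $190.38
Total COGS = $529.51 + $190.38 = $719.89
Ending inventory (cost pool remaining) = $1,285.11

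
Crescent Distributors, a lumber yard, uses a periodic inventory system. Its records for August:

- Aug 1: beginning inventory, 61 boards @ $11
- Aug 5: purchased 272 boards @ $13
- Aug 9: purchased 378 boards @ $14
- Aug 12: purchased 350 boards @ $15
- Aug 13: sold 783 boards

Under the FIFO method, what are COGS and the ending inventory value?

COGS = $10,579; ending inventory = $4,170

Aug 13, 783 sold [FIFO — oldest first]: 61 @ $11 + 272 @ $13 + 378 @ $14 + 72 @ $15 = $10,579
Ending inventory: 278 @ $15 = $4,170
Check: goods available $14,749 = COGS $10,579 + ending $4,170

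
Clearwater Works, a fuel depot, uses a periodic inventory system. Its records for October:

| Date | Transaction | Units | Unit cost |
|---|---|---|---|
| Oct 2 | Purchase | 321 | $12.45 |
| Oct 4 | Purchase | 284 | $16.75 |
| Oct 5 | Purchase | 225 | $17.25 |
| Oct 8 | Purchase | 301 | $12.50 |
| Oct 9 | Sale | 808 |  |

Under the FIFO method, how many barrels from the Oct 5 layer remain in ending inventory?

22

Oct 9, 808 sold [FIFO — oldest first]: 321 @ $12.45 + 284 @ $16.75 + 203 @ $17.25 = $12,255.20
Ending inventory: 22 @ $17.25 + 301 @ $12.50 = $4,142.00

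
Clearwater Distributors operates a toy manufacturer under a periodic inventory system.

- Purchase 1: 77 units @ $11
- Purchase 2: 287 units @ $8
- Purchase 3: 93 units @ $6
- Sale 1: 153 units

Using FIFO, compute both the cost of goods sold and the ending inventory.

COGS = $1,455; ending inventory = $2,246

Sale 1 (153) [FIFO — oldest first]: 77 @ $11 + 76 @ $8 = $1,455
Ending inventory: 211 @ $8 + 93 @ $6 = $2,246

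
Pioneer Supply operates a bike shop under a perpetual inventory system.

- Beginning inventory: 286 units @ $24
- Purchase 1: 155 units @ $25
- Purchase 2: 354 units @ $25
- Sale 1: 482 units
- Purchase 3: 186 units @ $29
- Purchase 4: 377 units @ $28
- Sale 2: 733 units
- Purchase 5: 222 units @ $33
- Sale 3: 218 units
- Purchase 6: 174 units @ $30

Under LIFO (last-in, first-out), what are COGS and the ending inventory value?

COGS = $39,301; ending inventory = $8,784

Sale 1 (482) [LIFO — newest first]: 354 @ $25 + 128 @ $25 = $12,050
Sale 2 (733) [LIFO — newest first]: 377 @ $28 + 186 @ $29 + 27 @ $25 + 143 @ $24 = $20,057
Sale 3 (218) [LIFO — newest first]: 218 @ $33 = $7,194
Total COGS = $12,050 + $20,057 + $7,194 = $39,301
Ending inventory: 143 @ $24 + 4 @ $33 + 174 @ $30 = $8,784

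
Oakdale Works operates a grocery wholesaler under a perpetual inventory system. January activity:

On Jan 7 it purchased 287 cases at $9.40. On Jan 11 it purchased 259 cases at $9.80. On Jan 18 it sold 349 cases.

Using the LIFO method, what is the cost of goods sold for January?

COGS = $3,384.20

Jan 18, 349 sold [LIFO — newest first]: 259 @ $9.80 + 90 @ $9.40 = $3,384.20
Ending inventory: 197 @ $9.40 = $1,851.80
Check: goods available $5,236.00 = COGS $3,384.20 + ending $1,851.80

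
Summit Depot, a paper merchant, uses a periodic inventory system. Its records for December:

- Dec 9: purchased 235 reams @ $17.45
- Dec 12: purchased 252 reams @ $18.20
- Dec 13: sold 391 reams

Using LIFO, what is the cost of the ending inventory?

Dec 13, 391 sold [LIFO — newest first]: 252 @ $18.20 + 139 @ $17.45 = $7,011.95
Ending inventory: 96 @ $17.45 = $1,675.20
Check: goods available $8,687.15 = COGS $7,011.95 + ending $1,675.20

Ending inventory = $1,675.20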